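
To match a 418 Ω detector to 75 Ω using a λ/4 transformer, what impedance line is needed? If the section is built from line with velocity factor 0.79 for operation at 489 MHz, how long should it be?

Z_qwt ≈ 177 Ω; length ≈ 12.1 cm

Z_qwt = √(Z_0·R_L) = √(75 × 418) = √31350
λ = 0.79·c/f = 0.485 m, so l = λ/4 = 0.121 m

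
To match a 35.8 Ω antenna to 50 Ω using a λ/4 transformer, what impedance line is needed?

Z_qwt ≈ 42.3 Ω

Z_qwt = √(Z_0·R_L) = √(50 × 35.8) = √1790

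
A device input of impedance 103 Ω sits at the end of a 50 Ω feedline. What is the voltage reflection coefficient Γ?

Γ = 0.346

Γ = (Z_L − Z_0)/(Z_L + Z_0) = (103 − 50)/(103 + 50) = 53/153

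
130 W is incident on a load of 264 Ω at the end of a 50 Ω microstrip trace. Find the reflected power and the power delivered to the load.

Γ = (264 − 50)/(264 + 50) = 0.682
|Γ|² = 0.464
P_refl = |Γ|²·P_inc = 60.4 W, P_del = (1 − |Γ|²)·P_inc = 69.6 W

P_reflected ≈ 60.4 W; P_delivered ≈ 69.6 W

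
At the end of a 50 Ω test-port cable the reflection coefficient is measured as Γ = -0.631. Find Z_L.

Z_L = Z_0·(1 + Γ)/(1 − Γ) = 50·(0.369)/(1.63)

Z_L ≈ 11.3 Ω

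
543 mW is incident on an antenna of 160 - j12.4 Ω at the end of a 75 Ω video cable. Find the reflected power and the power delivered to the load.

|Γ| = |(85 − j12.4)/(235 − j12.4)| = 0.365
|Γ|² = 0.133
P_refl = |Γ|²·P_inc = 72.4 mW, P_del = (1 − |Γ|²)·P_inc = 471 mW

P_reflected ≈ 72.4 mW; P_delivered ≈ 471 mW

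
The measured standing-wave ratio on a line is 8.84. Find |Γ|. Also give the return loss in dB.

|Γ| = (S − 1)/(S + 1) = (8.84 − 1)/(8.84 + 1) = 7.84/9.84
RL = −20·log₁₀|Γ| = −20·log₁₀(0.797)

|Γ| ≈ 0.797; return loss ≈ 1.97 dB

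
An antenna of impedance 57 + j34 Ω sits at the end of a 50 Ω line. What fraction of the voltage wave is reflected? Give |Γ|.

Γ = (Z_L − Z_0)/(Z_L + Z_0) = (7 + j34)/(107 + j34)
|Γ| = 34.7/112

|Γ| ≈ 0.309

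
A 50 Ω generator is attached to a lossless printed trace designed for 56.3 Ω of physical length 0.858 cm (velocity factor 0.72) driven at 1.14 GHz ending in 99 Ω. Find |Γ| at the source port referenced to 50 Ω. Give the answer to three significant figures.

λ = v/f = 0.72·c / 1.14 GHz = 0.189 m
βl = 2π·l/λ = 2π × 0.0453 = 16.3°
tan(βl) = 0.292
Z_in = Z_0·(Z_L + jZ_0·tanβl)/(Z_0 + jZ_L·tanβl) = 85 − j27.2 Ω
Γ_s = (Z_in − Z_s)/(Z_in + Z_s) = (35 − j27.2)/(135 − j27.2), |Γ_s| = 0.322

|Γ| ≈ 0.322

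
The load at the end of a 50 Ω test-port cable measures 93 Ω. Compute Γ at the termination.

Γ = (Z_L − Z_0)/(Z_L + Z_0) = (93 − 50)/(93 + 50) = 43/143

Γ = 0.301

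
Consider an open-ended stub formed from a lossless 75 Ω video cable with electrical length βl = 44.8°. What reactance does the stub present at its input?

X_in ≈ -75.5 Ω (capacitive)

tan(βl) = 0.993
For an open-ended stub, Z_in = −jZ_0·cot(βl) = −jZ_0/tan(βl)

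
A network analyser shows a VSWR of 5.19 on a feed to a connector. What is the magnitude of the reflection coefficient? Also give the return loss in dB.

|Γ| ≈ 0.677; return loss ≈ 3.39 dB

|Γ| = (S − 1)/(S + 1) = (5.19 − 1)/(5.19 + 1) = 4.19/6.19
RL = −20·log₁₀|Γ| = −20·log₁₀(0.677)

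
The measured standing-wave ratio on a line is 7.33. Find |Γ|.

|Γ| ≈ 0.76

|Γ| = (S − 1)/(S + 1) = (7.33 − 1)/(7.33 + 1) = 6.33/8.33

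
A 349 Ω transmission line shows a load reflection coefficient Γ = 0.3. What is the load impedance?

Z_L ≈ 648 Ω

Z_L = Z_0·(1 + Γ)/(1 − Γ) = 349·(1.3)/(0.7)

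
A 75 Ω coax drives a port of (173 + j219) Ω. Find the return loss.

Γ = (98 + j219)/(248 + j219), |Γ| = 0.725
RL = −20·log₁₀|Γ| = −20·log₁₀(0.725)

RL ≈ 2.79 dB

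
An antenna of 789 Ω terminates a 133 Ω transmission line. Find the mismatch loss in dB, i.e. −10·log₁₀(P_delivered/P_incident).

Γ = (789 − 133)/(789 + 133) = 0.711
|Γ|² = 0.506, so P_del/P_inc = 1 − |Γ|² = 0.494
ML = −10·log₁₀(1 − |Γ|²)

mismatch loss ≈ 3.06 dB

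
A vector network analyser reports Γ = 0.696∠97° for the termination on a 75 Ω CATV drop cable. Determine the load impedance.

Z_L = Z_0·(1 + Γ)/(1 − Γ) = 75·(0.915 + j0.691)/(1.08 − j0.691)

Z_L ≈ 23.4 + j62.6 Ω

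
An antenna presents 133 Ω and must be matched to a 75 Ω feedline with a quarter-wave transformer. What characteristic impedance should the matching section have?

Z_qwt = √(Z_0·R_L) = √(75 × 133) = √9975

Z_qwt ≈ 99.9 Ω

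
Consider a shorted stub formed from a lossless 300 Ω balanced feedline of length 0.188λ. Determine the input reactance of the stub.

βl = 2π × 0.188 = 67.7°
tan(βl) = 2.44
For a shorted stub, Z_in = jZ_0·tan(βl)

X_in ≈ 731 Ω (inductive)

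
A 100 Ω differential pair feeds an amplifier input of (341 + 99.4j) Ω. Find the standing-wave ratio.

VSWR ≈ 3.72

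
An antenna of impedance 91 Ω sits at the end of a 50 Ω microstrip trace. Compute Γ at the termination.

Γ = 0.291

Γ = (Z_L − Z_0)/(Z_L + Z_0) = (91 − 50)/(91 + 50) = 41/141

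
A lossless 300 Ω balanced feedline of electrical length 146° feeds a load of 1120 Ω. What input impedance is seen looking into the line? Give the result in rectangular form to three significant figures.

Z_in ≈ 222 + j357 Ω

tan(βl) = tan(146°) = -0.675
Z_in = Z_0·(Z_L + jZ_0·tanβl)/(Z_0 + jZ_L·tanβl)
     = 300·(1120 − j202)/(300 − j755)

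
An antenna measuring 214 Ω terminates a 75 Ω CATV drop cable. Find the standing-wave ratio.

Γ = (214 − 75)/(214 + 75) = 0.481
VSWR = (1 + 0.481)/(1 − 0.481)

VSWR ≈ 2.85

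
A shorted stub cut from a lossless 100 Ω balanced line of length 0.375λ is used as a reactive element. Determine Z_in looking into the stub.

βl = 2π × 0.375 = 135°
tan(βl) = -1
For a shorted stub, Z_in = jZ_0·tan(βl)

Z_in ≈ −j100 Ω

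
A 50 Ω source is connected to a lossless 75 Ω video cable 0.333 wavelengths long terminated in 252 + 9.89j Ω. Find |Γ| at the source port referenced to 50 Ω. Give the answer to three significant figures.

βl = 2π × 0.333 = 120°
tan(βl) = -1.74
Z_in = Z_0·(Z_L + jZ_0·tanβl)/(Z_0 + jZ_L·tanβl) = 28.4 + j37.1 Ω
Γ_s = (Z_in − Z_s)/(Z_in + Z_s) = (-21.6 + j37.1)/(78.4 + j37.1), |Γ_s| = 0.495

|Γ| ≈ 0.495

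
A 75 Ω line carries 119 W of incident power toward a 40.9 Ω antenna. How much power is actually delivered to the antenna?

P_delivered ≈ 109 W

Γ = (40.9 − 75)/(40.9 + 75) = -0.294
|Γ|² = 0.0866
P_refl = |Γ|²·P_inc = 10.3 W, P_del = (1 − |Γ|²)·P_inc = 109 W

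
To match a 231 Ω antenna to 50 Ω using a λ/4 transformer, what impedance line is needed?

Z_qwt = √(Z_0·R_L) = √(50 × 231) = √11550

Z_qwt ≈ 107 Ω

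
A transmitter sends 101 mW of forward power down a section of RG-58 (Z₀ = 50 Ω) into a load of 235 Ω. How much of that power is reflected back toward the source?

P_reflected ≈ 42.6 mW

Γ = (235 − 50)/(235 + 50) = 0.649
|Γ|² = 0.421
P_refl = |Γ|²·P_inc = 42.6 mW, P_del = (1 − |Γ|²)·P_inc = 58.4 mW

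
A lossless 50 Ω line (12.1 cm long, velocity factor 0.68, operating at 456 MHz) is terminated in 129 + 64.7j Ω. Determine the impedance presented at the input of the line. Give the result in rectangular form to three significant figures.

Z_in ≈ 15.1 − j1.87 Ω

λ = v/f = 0.68·c / 456 MHz = 0.447 m
βl = 2π·l/λ = 2π × 0.27 = 97.4°
tan(βl) = tan(97.4°) = -7.73
Z_in = Z_0·(Z_L + jZ_0·tanβl)/(Z_0 + jZ_L·tanβl)
     = 50·(129 − j322)/(550 − j997)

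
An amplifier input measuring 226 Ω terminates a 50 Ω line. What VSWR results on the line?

VSWR ≈ 4.52

Γ = (226 − 50)/(226 + 50) = 0.638
VSWR = (1 + 0.638)/(1 − 0.638)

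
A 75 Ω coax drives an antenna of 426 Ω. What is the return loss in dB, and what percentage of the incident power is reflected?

RL ≈ 3.09 dB; 49.1% of incident power reflected

Γ = (426 − 75)/(426 + 75) = 0.701
RL = −20·log₁₀(0.701) = 3.09 dB
P_refl/P_inc = |Γ|² = 0.491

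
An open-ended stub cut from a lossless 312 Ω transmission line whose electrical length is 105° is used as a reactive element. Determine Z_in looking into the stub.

tan(βl) = -3.73
For an open-ended stub, Z_in = −jZ_0·cot(βl) = −jZ_0/tan(βl)

Z_in ≈ +j83.6 Ω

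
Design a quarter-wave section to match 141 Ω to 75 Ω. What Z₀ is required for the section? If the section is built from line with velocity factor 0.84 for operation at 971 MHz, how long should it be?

Z_qwt ≈ 103 Ω; length ≈ 6.49 cm

Z_qwt = √(Z_0·R_L) = √(75 × 141) = √10580
λ = 0.84·c/f = 0.26 m, so l = λ/4 = 0.0649 m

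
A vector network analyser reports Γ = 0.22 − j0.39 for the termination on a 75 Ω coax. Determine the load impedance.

Z_L ≈ 78.8 − j76.9 Ω

Z_L = Z_0·(1 + Γ)/(1 − Γ) = 75·(1.22 − j0.39)/(0.78 + j0.39)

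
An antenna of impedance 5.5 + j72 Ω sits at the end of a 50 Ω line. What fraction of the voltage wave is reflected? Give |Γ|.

|Γ| ≈ 0.931

Γ = (Z_L − Z_0)/(Z_L + Z_0) = (-44.5 + j72)/(55.5 + j72)
|Γ| = 84.6/90.9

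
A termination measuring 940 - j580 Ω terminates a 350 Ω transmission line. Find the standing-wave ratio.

Γ = (Z_L − Z_0)/(Z_L + Z_0) = (590 − j580)/(1290 − j580)
|Γ| = 827/1410 = 0.585
VSWR = (1 + |Γ|)/(1 − |Γ|) = 1.58/0.415

VSWR ≈ 3.82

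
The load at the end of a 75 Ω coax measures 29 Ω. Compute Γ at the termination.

Γ = (Z_L − Z_0)/(Z_L + Z_0) = (29 − 75)/(29 + 75) = -46/104

Γ = -0.442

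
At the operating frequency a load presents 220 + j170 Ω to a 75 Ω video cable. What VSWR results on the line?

VSWR ≈ 4.82

Γ = (Z_L − Z_0)/(Z_L + Z_0) = (145 + j170)/(295 + j170)
|Γ| = 223/340 = 0.656
VSWR = (1 + |Γ|)/(1 − |Γ|) = 1.66/0.344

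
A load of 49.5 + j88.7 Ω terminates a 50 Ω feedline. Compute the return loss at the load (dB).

RL ≈ 3.54 dB

Γ = (-0.5 + j88.7)/(99.5 + j88.7), |Γ| = 0.665
RL = −20·log₁₀|Γ| = −20·log₁₀(0.665)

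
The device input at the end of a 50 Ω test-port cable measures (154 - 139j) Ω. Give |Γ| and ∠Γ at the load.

Γ ≈ 0.703 ∠ -18.9°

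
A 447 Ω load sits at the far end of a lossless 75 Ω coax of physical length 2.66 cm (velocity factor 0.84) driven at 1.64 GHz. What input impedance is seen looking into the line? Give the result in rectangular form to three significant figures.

Z_in ≈ 15.9 − j37.9 Ω

λ = v/f = 0.84·c / 1.64 GHz = 0.154 m
βl = 2π·l/λ = 2π × 0.173 = 62.3°
tan(βl) = tan(62.3°) = 1.91
Z_in = Z_0·(Z_L + jZ_0·tanβl)/(Z_0 + jZ_L·tanβl)
     = 75·(447 + j143)/(75 + j852)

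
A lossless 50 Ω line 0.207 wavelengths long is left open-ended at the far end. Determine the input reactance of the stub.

βl = 2π × 0.207 = 74.5°
tan(βl) = 3.61
For an open-ended stub, Z_in = −jZ_0·cot(βl) = −jZ_0/tan(βl)

X_in ≈ -13.8 Ω (capacitive)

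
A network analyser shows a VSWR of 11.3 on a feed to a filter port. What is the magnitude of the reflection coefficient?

|Γ| = (S − 1)/(S + 1) = (11.3 − 1)/(11.3 + 1) = 10.3/12.3

|Γ| ≈ 0.837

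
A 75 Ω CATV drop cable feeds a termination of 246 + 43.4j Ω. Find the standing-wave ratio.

VSWR ≈ 3.39

Γ = (Z_L − Z_0)/(Z_L + Z_0) = (171 + j43.4)/(321 + j43.4)
|Γ| = 176/324 = 0.545
VSWR = (1 + |Γ|)/(1 − |Γ|) = 1.54/0.455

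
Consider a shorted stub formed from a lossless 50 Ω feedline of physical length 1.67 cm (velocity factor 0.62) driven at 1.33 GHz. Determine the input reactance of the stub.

X_in ≈ 46.6 Ω (inductive)

λ = v/f = 0.62·c / 1.33 GHz = 0.14 m
βl = 2π·l/λ = 2π × 0.119 = 43°
tan(βl) = 0.932
For a shorted stub, Z_in = jZ_0·tan(βl)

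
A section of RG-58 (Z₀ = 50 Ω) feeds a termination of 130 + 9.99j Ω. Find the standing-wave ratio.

VSWR ≈ 2.62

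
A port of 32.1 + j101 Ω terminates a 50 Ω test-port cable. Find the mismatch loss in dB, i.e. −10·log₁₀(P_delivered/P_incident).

Γ = (-17.9 + j101)/(82.1 + j101), |Γ| = 0.788
|Γ|² = 0.621, so P_del/P_inc = 1 − |Γ|² = 0.379
ML = −10·log₁₀(1 − |Γ|²)

mismatch loss ≈ 4.21 dB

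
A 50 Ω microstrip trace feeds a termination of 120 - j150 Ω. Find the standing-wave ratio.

VSWR ≈ 6.41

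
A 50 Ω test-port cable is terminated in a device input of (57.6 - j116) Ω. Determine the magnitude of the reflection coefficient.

Γ = (Z_L − Z_0)/(Z_L + Z_0) = (7.6 − j116)/(107.6 − j116)
|Γ| = 116/158

|Γ| ≈ 0.735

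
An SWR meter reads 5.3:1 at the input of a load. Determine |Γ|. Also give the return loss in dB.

|Γ| ≈ 0.683; return loss ≈ 3.32 dB

|Γ| = (S − 1)/(S + 1) = (5.3 − 1)/(5.3 + 1) = 4.3/6.3
RL = −20·log₁₀|Γ| = −20·log₁₀(0.683)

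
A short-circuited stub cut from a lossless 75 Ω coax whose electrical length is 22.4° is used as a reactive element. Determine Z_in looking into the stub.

Z_in ≈ +j30.9 Ω

tan(βl) = 0.412
For a short-circuited stub, Z_in = jZ_0·tan(βl)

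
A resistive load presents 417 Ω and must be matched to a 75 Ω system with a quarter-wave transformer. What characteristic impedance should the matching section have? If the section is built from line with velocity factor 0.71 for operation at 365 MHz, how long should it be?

Z_qwt ≈ 177 Ω; length ≈ 14.6 cm

Z_qwt = √(Z_0·R_L) = √(75 × 417) = √31280
λ = 0.71·c/f = 0.584 m, so l = λ/4 = 0.146 m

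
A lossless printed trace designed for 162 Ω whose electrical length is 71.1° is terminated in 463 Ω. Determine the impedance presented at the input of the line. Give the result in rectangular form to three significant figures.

tan(βl) = tan(71.1°) = 2.92
Z_in = Z_0·(Z_L + jZ_0·tanβl)/(Z_0 + jZ_L·tanβl)
     = 162·(463 + j473)/(162 + j1350)

Z_in ≈ 62.4 − j48 Ω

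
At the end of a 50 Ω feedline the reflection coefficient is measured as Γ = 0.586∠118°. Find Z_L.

Z_L = Z_0·(1 + Γ)/(1 − Γ) = 50·(0.725 + j0.517)/(1.28 − j0.517)

Z_L ≈ 17.3 + j27.3 Ω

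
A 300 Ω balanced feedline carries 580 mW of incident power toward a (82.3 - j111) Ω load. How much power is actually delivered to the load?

|Γ| = |(-217.7 − j111)/(382.3 − j111)| = 0.614
|Γ|² = 0.377
P_refl = |Γ|²·P_inc = 219 mW, P_del = (1 − |Γ|²)·P_inc = 361 mW

P_delivered ≈ 361 mW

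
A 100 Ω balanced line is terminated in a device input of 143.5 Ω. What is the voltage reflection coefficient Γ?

Γ = 0.179

Γ = (Z_L − Z_0)/(Z_L + Z_0) = (143.5 − 100)/(143.5 + 100) = 43.5/243.5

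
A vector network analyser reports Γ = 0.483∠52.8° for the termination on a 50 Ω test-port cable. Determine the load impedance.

Z_L ≈ 59 + j59.3 Ω

Z_L = Z_0·(1 + Γ)/(1 − Γ) = 50·(1.29 + j0.385)/(0.708 − j0.385)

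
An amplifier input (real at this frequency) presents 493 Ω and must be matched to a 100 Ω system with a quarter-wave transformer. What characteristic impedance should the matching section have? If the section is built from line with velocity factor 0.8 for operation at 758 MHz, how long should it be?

Z_qwt ≈ 222 Ω; length ≈ 7.92 cm

Z_qwt = √(Z_0·R_L) = √(100 × 493) = √49300
λ = 0.8·c/f = 0.317 m, so l = λ/4 = 0.0792 m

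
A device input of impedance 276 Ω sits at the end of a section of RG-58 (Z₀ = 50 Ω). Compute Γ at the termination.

Γ = 0.693

Γ = (Z_L − Z_0)/(Z_L + Z_0) = (276 − 50)/(276 + 50) = 226/326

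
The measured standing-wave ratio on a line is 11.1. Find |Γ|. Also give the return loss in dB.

|Γ| = (S − 1)/(S + 1) = (11.1 − 1)/(11.1 + 1) = 10.1/12.1
RL = −20·log₁₀|Γ| = −20·log₁₀(0.835)

|Γ| ≈ 0.835; return loss ≈ 1.57 dB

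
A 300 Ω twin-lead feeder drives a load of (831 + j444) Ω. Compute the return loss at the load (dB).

RL ≈ 4.89 dB

Γ = (531 + j444)/(1131 + j444), |Γ| = 0.57
RL = −20·log₁₀|Γ| = −20·log₁₀(0.57)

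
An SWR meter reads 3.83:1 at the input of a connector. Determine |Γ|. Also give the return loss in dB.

|Γ| = (S − 1)/(S + 1) = (3.83 − 1)/(3.83 + 1) = 2.83/4.83
RL = −20·log₁₀|Γ| = −20·log₁₀(0.586)

|Γ| ≈ 0.586; return loss ≈ 4.64 dB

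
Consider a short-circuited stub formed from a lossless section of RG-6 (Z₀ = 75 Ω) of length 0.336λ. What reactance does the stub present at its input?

βl = 2π × 0.336 = 121°
tan(βl) = -1.67
For a short-circuited stub, Z_in = jZ_0·tan(βl)

X_in ≈ -125 Ω (capacitive)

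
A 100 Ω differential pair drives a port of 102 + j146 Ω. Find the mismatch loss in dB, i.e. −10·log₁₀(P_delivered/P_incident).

Γ = (2 + j146)/(202 + j146), |Γ| = 0.586
|Γ|² = 0.343, so P_del/P_inc = 1 − |Γ|² = 0.657
ML = −10·log₁₀(1 − |Γ|²)

mismatch loss ≈ 1.83 dB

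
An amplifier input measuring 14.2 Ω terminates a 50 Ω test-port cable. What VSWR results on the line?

VSWR ≈ 3.52

For a purely resistive load, VSWR = R_L/Z_0 or Z_0/R_L (whichever > 1) = 50/14.2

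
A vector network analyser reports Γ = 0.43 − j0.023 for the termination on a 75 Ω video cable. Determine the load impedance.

Z_L ≈ 188 − j10.6 Ω

Z_L = Z_0·(1 + Γ)/(1 − Γ) = 75·(1.43 − j0.023)/(0.57 + j0.023)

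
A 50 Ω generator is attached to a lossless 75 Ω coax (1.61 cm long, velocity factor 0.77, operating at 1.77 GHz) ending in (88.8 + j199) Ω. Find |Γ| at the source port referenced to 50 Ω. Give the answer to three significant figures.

|Γ| ≈ 0.826

λ = v/f = 0.77·c / 1.77 GHz = 0.131 m
βl = 2π·l/λ = 2π × 0.123 = 44.4°
tan(βl) = 0.98
Z_in = Z_0·(Z_L + jZ_0·tanβl)/(Z_0 + jZ_L·tanβl) = 44.6 − j138 Ω
Γ_s = (Z_in − Z_s)/(Z_in + Z_s) = (-5.42 − j138)/(94.6 − j138), |Γ_s| = 0.826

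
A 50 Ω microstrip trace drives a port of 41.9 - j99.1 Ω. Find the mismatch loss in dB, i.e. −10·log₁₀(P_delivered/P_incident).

Γ = (-8.1 − j99.1)/(91.9 − j99.1), |Γ| = 0.736
|Γ|² = 0.541, so P_del/P_inc = 1 − |Γ|² = 0.459
ML = −10·log₁₀(1 − |Γ|²)

mismatch loss ≈ 3.38 dB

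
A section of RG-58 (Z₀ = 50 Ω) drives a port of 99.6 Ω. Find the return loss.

RL ≈ 9.59 dB

Γ = (99.6 − 50)/(99.6 + 50) = 0.332
RL = −20·log₁₀|Γ| = −20·log₁₀(0.332)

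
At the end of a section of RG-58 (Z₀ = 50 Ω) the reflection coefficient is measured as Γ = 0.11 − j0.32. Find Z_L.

Z_L ≈ 49.5 − j35.8 Ω

Z_L = Z_0·(1 + Γ)/(1 − Γ) = 50·(1.11 − j0.32)/(0.89 + j0.32)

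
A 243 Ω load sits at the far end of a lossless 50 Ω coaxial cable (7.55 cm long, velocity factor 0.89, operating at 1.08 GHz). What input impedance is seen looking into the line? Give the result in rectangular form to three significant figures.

Z_in ≈ 11.6 + j17.3 Ω

λ = v/f = 0.89·c / 1.08 GHz = 0.247 m
βl = 2π·l/λ = 2π × 0.305 = 110°
tan(βl) = tan(110°) = -2.76
Z_in = Z_0·(Z_L + jZ_0·tanβl)/(Z_0 + jZ_L·tanβl)
     = 50·(243 − j138)/(50 − j670)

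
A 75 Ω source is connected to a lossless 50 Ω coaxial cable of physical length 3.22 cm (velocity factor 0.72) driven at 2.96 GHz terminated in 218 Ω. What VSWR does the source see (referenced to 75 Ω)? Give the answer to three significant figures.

VSWR ≈ 3.41

λ = v/f = 0.72·c / 2.96 GHz = 0.073 m
βl = 2π·l/λ = 2π × 0.441 = 159°
tan(βl) = -0.387
Z_in = Z_0·(Z_L + jZ_0·tanβl)/(Z_0 + jZ_L·tanβl) = 65.2 + j90.6 Ω
Γ_s = (Z_in − Z_s)/(Z_in + Z_s) = (-9.81 + j90.6)/(140 + j90.6), |Γ_s| = 0.546
VSWR = (1 + |Γ_s|)/(1 − |Γ_s|)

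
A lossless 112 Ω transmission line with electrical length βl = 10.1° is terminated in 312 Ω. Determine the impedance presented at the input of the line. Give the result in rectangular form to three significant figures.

tan(βl) = tan(10.1°) = 0.178
Z_in = Z_0·(Z_L + jZ_0·tanβl)/(Z_0 + jZ_L·tanβl)
     = 112·(312 + j20)/(112 + j55.6)

Z_in ≈ 258 − j108 Ω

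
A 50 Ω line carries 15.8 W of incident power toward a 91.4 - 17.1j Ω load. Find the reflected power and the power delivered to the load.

P_reflected ≈ 1.56 W; P_delivered ≈ 14.2 W

|Γ| = |(41.4 − j17.1)/(141.4 − j17.1)| = 0.314
|Γ|² = 0.0989
P_refl = |Γ|²·P_inc = 1.56 W, P_del = (1 − |Γ|²)·P_inc = 14.2 W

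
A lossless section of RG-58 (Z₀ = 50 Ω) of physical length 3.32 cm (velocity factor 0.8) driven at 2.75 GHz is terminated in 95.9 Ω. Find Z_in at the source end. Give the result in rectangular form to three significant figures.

λ = v/f = 0.8·c / 2.75 GHz = 0.0873 m
βl = 2π·l/λ = 2π × 0.38 = 137°
tan(βl) = tan(137°) = -0.934
Z_in = Z_0·(Z_L + jZ_0·tanβl)/(Z_0 + jZ_L·tanβl)
     = 50·(95.9 − j46.7)/(50 − j89.6)

Z_in ≈ 42.7 + j29.7 Ω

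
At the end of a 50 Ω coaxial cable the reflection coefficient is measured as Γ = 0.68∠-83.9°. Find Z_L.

Z_L ≈ 20.4 − j51.3 Ω

Z_L = Z_0·(1 + Γ)/(1 − Γ) = 50·(1.07 − j0.676)/(0.928 + j0.676)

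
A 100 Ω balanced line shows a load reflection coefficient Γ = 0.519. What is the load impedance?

Z_L ≈ 316 Ω

Z_L = Z_0·(1 + Γ)/(1 − Γ) = 100·(1.52)/(0.481)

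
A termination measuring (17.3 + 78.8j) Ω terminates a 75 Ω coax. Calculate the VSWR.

Γ = (Z_L − Z_0)/(Z_L + Z_0) = (-57.7 + j78.8)/(92.3 + j78.8)
|Γ| = 97.7/121 = 0.805
VSWR = (1 + |Γ|)/(1 − |Γ|) = 1.8/0.195

VSWR ≈ 9.24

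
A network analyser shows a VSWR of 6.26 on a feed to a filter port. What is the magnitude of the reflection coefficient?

|Γ| ≈ 0.725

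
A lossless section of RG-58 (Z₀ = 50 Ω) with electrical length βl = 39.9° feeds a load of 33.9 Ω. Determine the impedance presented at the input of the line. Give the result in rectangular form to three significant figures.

Z_in ≈ 43.6 + j17.1 Ω

tan(βl) = tan(39.9°) = 0.836
Z_in = Z_0·(Z_L + jZ_0·tanβl)/(Z_0 + jZ_L·tanβl)
     = 50·(33.9 + j41.8)/(50 + j28.3)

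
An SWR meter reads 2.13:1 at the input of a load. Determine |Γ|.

|Γ| ≈ 0.361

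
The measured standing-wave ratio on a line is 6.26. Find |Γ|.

|Γ| ≈ 0.725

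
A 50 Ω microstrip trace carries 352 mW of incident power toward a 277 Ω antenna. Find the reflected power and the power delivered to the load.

Γ = (277 − 50)/(277 + 50) = 0.694
|Γ|² = 0.482
P_refl = |Γ|²·P_inc = 170 mW, P_del = (1 − |Γ|²)·P_inc = 182 mW

P_reflected ≈ 170 mW; P_delivered ≈ 182 mW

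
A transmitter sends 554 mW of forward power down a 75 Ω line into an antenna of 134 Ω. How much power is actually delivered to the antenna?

Γ = (134 − 75)/(134 + 75) = 0.282
|Γ|² = 0.0797
P_refl = |Γ|²·P_inc = 44.1 mW, P_del = (1 − |Γ|²)·P_inc = 510 mW

P_delivered ≈ 510 mW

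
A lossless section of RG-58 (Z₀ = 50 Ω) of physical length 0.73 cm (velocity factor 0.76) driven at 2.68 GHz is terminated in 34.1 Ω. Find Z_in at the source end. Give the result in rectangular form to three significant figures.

Z_in ≈ 39.7 + j13.7 Ω

λ = v/f = 0.76·c / 2.68 GHz = 0.0851 m
βl = 2π·l/λ = 2π × 0.0858 = 30.9°
tan(βl) = tan(30.9°) = 0.598
Z_in = Z_0·(Z_L + jZ_0·tanβl)/(Z_0 + jZ_L·tanβl)
     = 50·(34.1 + j29.9)/(50 + j20.4)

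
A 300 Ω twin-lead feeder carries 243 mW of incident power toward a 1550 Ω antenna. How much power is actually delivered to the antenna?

Γ = (1550 − 300)/(1550 + 300) = 0.676
|Γ|² = 0.457
P_refl = |Γ|²·P_inc = 111 mW, P_del = (1 − |Γ|²)·P_inc = 132 mW

P_delivered ≈ 132 mW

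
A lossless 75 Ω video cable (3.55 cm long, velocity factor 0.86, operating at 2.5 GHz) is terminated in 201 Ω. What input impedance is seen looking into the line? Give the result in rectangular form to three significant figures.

Z_in ≈ 38.2 + j40.7 Ω

λ = v/f = 0.86·c / 2.5 GHz = 0.103 m
βl = 2π·l/λ = 2π × 0.344 = 124°
tan(βl) = tan(124°) = -1.49
Z_in = Z_0·(Z_L + jZ_0·tanβl)/(Z_0 + jZ_L·tanβl)
     = 75·(201 − j112)/(75 − j300)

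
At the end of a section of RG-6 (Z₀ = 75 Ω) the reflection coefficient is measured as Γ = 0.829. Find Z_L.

Z_L = Z_0·(1 + Γ)/(1 − Γ) = 75·(1.83)/(0.171)

Z_L ≈ 802 Ω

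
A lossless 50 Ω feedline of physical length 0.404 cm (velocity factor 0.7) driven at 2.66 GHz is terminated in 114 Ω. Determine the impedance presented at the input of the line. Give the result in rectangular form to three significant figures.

Z_in ≈ 80.3 − j44.3 Ω

λ = v/f = 0.7·c / 2.66 GHz = 0.0789 m
βl = 2π·l/λ = 2π × 0.0512 = 18.4°
tan(βl) = tan(18.4°) = 0.333
Z_in = Z_0·(Z_L + jZ_0·tanβl)/(Z_0 + jZ_L·tanβl)
     = 50·(114 + j16.7)/(50 + j38)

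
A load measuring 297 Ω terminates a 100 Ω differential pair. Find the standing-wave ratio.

Γ = (297 − 100)/(297 + 100) = 0.496
VSWR = (1 + 0.496)/(1 − 0.496)

VSWR ≈ 2.97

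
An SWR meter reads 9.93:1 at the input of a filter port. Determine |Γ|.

|Γ| = (S − 1)/(S + 1) = (9.93 − 1)/(9.93 + 1) = 8.93/10.9

|Γ| ≈ 0.817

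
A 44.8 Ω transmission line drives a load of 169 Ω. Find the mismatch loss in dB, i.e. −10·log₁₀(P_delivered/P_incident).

Γ = (169 − 44.8)/(169 + 44.8) = 0.581
|Γ|² = 0.337, so P_del/P_inc = 1 − |Γ|² = 0.663
ML = −10·log₁₀(1 − |Γ|²)

mismatch loss ≈ 1.79 dB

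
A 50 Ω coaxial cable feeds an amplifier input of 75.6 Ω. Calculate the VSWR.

VSWR ≈ 1.51

For a purely resistive load, VSWR = R_L/Z_0 or Z_0/R_L (whichever > 1) = 75.6/50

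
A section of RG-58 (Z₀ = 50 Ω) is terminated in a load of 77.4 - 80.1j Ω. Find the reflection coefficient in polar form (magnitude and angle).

Γ ≈ 0.563 ∠ -39°

Γ = (Z_L − Z_0)/(Z_L + Z_0) = (27.4 − j80.1)/(127.4 − j80.1)
|Γ| = 84.7/150 = 0.563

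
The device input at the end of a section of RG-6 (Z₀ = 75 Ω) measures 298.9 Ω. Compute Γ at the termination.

Γ = 0.599

Γ = (Z_L − Z_0)/(Z_L + Z_0) = (298.9 − 75)/(298.9 + 75) = 223.9/373.9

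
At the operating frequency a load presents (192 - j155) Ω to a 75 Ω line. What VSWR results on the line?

VSWR ≈ 4.39

Γ = (Z_L − Z_0)/(Z_L + Z_0) = (117 − j155)/(267 − j155)
|Γ| = 194/309 = 0.629
VSWR = (1 + |Γ|)/(1 − |Γ|) = 1.63/0.371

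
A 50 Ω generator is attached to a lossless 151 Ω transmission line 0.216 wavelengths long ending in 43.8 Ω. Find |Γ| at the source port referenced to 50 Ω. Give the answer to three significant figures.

|Γ| ≈ 0.819

βl = 2π × 0.216 = 77.8°
tan(βl) = 4.61
Z_in = Z_0·(Z_L + jZ_0·tanβl)/(Z_0 + jZ_L·tanβl) = 350 + j229 Ω
Γ_s = (Z_in − Z_s)/(Z_in + Z_s) = (300 + j229)/(400 + j229), |Γ_s| = 0.819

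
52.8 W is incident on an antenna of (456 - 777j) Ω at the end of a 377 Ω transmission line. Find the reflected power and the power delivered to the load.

|Γ| = |(79 − j777)/(833 − j777)| = 0.686
|Γ|² = 0.47
P_refl = |Γ|²·P_inc = 24.8 W, P_del = (1 − |Γ|²)·P_inc = 28 W

P_reflected ≈ 24.8 W; P_delivered ≈ 28 W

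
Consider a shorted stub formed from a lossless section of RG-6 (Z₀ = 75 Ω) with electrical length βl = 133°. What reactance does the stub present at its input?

X_in ≈ -80.4 Ω (capacitive)

tan(βl) = -1.07
For a shorted stub, Z_in = jZ_0·tan(βl)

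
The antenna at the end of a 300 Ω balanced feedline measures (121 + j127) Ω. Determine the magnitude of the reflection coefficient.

|Γ| ≈ 0.499

Γ = (Z_L − Z_0)/(Z_L + Z_0) = (-179 + j127)/(421 + j127)
|Γ| = 219/440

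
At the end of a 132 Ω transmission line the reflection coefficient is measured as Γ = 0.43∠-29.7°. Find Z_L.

Z_L = Z_0·(1 + Γ)/(1 − Γ) = 132·(1.37 − j0.213)/(0.626 + j0.213)

Z_L ≈ 246 − j128 Ω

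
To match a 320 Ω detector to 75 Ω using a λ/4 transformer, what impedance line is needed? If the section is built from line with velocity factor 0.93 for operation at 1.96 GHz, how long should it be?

Z_qwt = √(Z_0·R_L) = √(75 × 320) = √24000
λ = 0.93·c/f = 0.142 m, so l = λ/4 = 0.0356 m

Z_qwt ≈ 155 Ω; length ≈ 3.56 cm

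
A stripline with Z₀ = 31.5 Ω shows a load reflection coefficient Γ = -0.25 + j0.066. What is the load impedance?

Z_L ≈ 18.8 + j2.65 Ω

Z_L = Z_0·(1 + Γ)/(1 − Γ) = 31.5·(0.75 + j0.066)/(1.25 − j0.066)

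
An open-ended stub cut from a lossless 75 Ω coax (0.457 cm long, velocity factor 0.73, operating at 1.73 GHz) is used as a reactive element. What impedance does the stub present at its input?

Z_in ≈ −j325 Ω

λ = v/f = 0.73·c / 1.73 GHz = 0.127 m
βl = 2π·l/λ = 2π × 0.0361 = 13°
tan(βl) = 0.231
For an open-ended stub, Z_in = −jZ_0·cot(βl) = −jZ_0/tan(βl)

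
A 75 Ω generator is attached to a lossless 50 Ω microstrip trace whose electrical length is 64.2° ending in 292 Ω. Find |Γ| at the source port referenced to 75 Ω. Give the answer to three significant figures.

tan(βl) = 2.07
Z_in = Z_0·(Z_L + jZ_0·tanβl)/(Z_0 + jZ_L·tanβl) = 10.5 − j23.3 Ω
Γ_s = (Z_in − Z_s)/(Z_in + Z_s) = (-64.5 − j23.3)/(85.5 − j23.3), |Γ_s| = 0.774

|Γ| ≈ 0.774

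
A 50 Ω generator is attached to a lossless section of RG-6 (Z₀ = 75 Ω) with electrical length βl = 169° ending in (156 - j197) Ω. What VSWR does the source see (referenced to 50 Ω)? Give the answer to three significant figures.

tan(βl) = -0.194
Z_in = Z_0·(Z_L + jZ_0·tanβl)/(Z_0 + jZ_L·tanβl) = 402 − j100 Ω
Γ_s = (Z_in − Z_s)/(Z_in + Z_s) = (352 − j100)/(452 − j100), |Γ_s| = 0.79
VSWR = (1 + |Γ_s|)/(1 − |Γ_s|)

VSWR ≈ 8.54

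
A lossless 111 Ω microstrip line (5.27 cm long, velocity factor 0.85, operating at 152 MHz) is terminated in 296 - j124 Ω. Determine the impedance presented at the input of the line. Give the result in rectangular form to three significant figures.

λ = v/f = 0.85·c / 152 MHz = 1.68 m
βl = 2π·l/λ = 2π × 0.0314 = 11.3°
tan(βl) = tan(11.3°) = 0.2
Z_in = Z_0·(Z_L + jZ_0·tanβl)/(Z_0 + jZ_L·tanβl)
     = 111·(296 − j102)/(136 + j59.2)

Z_in ≈ 173 − j159 Ω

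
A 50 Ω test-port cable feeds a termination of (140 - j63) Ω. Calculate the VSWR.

Γ = (Z_L − Z_0)/(Z_L + Z_0) = (90 − j63)/(190 − j63)
|Γ| = 110/200 = 0.549
VSWR = (1 + |Γ|)/(1 − |Γ|) = 1.55/0.451

VSWR ≈ 3.43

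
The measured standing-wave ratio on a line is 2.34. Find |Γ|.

|Γ| = (S − 1)/(S + 1) = (2.34 − 1)/(2.34 + 1) = 1.34/3.34

|Γ| ≈ 0.401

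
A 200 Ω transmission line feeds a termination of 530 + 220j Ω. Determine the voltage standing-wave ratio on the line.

VSWR ≈ 3.17

Γ = (Z_L − Z_0)/(Z_L + Z_0) = (330 + j220)/(730 + j220)
|Γ| = 397/762 = 0.52
VSWR = (1 + |Γ|)/(1 − |Γ|) = 1.52/0.48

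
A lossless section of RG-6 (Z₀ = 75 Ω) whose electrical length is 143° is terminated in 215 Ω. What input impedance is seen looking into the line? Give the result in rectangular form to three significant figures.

tan(βl) = tan(143°) = -0.754
Z_in = Z_0·(Z_L + jZ_0·tanβl)/(Z_0 + jZ_L·tanβl)
     = 75·(215 − j56.5)/(75 − j162)

Z_in ≈ 59.5 + j72 Ω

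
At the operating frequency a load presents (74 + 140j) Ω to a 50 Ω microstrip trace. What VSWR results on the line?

VSWR ≈ 7.32

Γ = (Z_L − Z_0)/(Z_L + Z_0) = (24 + j140)/(124 + j140)
|Γ| = 142/187 = 0.76
VSWR = (1 + |Γ|)/(1 − |Γ|) = 1.76/0.24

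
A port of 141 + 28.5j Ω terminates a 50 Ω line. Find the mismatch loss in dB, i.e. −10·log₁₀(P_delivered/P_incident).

mismatch loss ≈ 1.21 dB

Γ = (91 + j28.5)/(191 + j28.5), |Γ| = 0.494
|Γ|² = 0.244, so P_del/P_inc = 1 − |Γ|² = 0.756
ML = −10·log₁₀(1 − |Γ|²)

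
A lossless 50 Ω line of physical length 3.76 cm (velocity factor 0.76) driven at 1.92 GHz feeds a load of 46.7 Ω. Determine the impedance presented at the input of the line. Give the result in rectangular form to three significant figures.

λ = v/f = 0.76·c / 1.92 GHz = 0.119 m
βl = 2π·l/λ = 2π × 0.317 = 114°
tan(βl) = tan(114°) = -2.25
Z_in = Z_0·(Z_L + jZ_0·tanβl)/(Z_0 + jZ_L·tanβl)
     = 50·(46.7 − j112)/(50 − j105)

Z_in ≈ 52.3 − j2.65 Ω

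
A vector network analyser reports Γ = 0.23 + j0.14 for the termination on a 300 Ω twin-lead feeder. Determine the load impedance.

Z_L = Z_0·(1 + Γ)/(1 − Γ) = 300·(1.23 + j0.14)/(0.77 − j0.14)

Z_L ≈ 454 + j137 Ω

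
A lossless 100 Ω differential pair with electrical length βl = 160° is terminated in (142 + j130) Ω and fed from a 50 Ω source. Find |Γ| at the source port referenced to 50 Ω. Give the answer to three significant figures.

|Γ| ≈ 0.609

tan(βl) = -0.364
Z_in = Z_0·(Z_L + jZ_0·tanβl)/(Z_0 + jZ_L·tanβl) = 66 + j86.7 Ω
Γ_s = (Z_in − Z_s)/(Z_in + Z_s) = (16 + j86.7)/(116 + j86.7), |Γ_s| = 0.609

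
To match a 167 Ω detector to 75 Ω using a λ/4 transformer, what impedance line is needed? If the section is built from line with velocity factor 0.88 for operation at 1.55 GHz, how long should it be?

Z_qwt = √(Z_0·R_L) = √(75 × 167) = √12520
λ = 0.88·c/f = 0.17 m, so l = λ/4 = 0.0426 m

Z_qwt ≈ 112 Ω; length ≈ 4.26 cm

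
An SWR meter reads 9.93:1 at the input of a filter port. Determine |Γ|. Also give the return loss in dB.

|Γ| ≈ 0.817; return loss ≈ 1.76 dB

|Γ| = (S − 1)/(S + 1) = (9.93 − 1)/(9.93 + 1) = 8.93/10.9
RL = −20·log₁₀|Γ| = −20·log₁₀(0.817)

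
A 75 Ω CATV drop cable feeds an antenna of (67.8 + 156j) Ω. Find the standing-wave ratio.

Γ = (Z_L − Z_0)/(Z_L + Z_0) = (-7.2 + j156)/(142.8 + j156)
|Γ| = 156/211 = 0.738
VSWR = (1 + |Γ|)/(1 − |Γ|) = 1.74/0.262

VSWR ≈ 6.65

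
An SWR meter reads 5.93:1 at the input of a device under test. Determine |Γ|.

|Γ| = (S − 1)/(S + 1) = (5.93 − 1)/(5.93 + 1) = 4.93/6.93

|Γ| ≈ 0.711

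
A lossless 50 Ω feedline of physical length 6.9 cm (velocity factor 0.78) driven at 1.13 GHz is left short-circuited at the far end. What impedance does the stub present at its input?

Z_in ≈ −j86.8 Ω

λ = v/f = 0.78·c / 1.13 GHz = 0.207 m
βl = 2π·l/λ = 2π × 0.333 = 120°
tan(βl) = -1.74
For a short-circuited stub, Z_in = jZ_0·tan(βl)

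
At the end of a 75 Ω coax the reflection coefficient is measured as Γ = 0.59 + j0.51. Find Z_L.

Z_L = Z_0·(1 + Γ)/(1 − Γ) = 75·(1.59 + j0.51)/(0.41 − j0.51)

Z_L ≈ 68.6 + j179 Ω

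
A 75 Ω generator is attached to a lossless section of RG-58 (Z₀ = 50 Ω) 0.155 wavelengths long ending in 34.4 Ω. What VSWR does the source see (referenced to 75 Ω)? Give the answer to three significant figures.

βl = 2π × 0.155 = 55.8°
tan(βl) = 1.47
Z_in = Z_0·(Z_L + jZ_0·tanβl)/(Z_0 + jZ_L·tanβl) = 53.8 + j19.1 Ω
Γ_s = (Z_in − Z_s)/(Z_in + Z_s) = (-21.2 + j19.1)/(129 + j19.1), |Γ_s| = 0.22
VSWR = (1 + |Γ_s|)/(1 − |Γ_s|)

VSWR ≈ 1.56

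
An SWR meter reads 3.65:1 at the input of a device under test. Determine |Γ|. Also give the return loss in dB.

|Γ| = (S − 1)/(S + 1) = (3.65 − 1)/(3.65 + 1) = 2.65/4.65
RL = −20·log₁₀|Γ| = −20·log₁₀(0.57)

|Γ| ≈ 0.57; return loss ≈ 4.88 dB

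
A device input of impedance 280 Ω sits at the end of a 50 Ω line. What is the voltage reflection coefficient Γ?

Γ = 0.697

Γ = (Z_L − Z_0)/(Z_L + Z_0) = (280 − 50)/(280 + 50) = 230/330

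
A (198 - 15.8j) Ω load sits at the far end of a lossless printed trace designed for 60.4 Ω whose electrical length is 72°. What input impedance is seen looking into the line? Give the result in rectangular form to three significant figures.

tan(βl) = tan(72°) = 3.08
Z_in = Z_0·(Z_L + jZ_0·tanβl)/(Z_0 + jZ_L·tanβl)
     = 60.4·(198 + j170)/(109 + j609)

Z_in ≈ 19.7 − j16.1 Ω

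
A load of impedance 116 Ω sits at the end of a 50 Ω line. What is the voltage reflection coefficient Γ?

Γ = 0.398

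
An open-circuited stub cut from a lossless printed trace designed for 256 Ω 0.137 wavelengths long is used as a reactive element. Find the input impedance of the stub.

Z_in ≈ −j220 Ω

βl = 2π × 0.137 = 49.3°
tan(βl) = 1.16
For an open-circuited stub, Z_in = −jZ_0·cot(βl) = −jZ_0/tan(βl)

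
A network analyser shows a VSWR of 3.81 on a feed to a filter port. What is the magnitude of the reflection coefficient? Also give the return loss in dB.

|Γ| ≈ 0.584; return loss ≈ 4.67 dB

|Γ| = (S − 1)/(S + 1) = (3.81 − 1)/(3.81 + 1) = 2.81/4.81
RL = −20·log₁₀|Γ| = −20·log₁₀(0.584)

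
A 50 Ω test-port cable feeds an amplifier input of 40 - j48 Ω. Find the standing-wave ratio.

VSWR ≈ 2.85

Γ = (Z_L − Z_0)/(Z_L + Z_0) = (-10 − j48)/(90 − j48)
|Γ| = 49/102 = 0.481
VSWR = (1 + |Γ|)/(1 − |Γ|) = 1.48/0.519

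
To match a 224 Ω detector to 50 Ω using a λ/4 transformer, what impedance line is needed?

Z_qwt ≈ 106 Ω

Z_qwt = √(Z_0·R_L) = √(50 × 224) = √11200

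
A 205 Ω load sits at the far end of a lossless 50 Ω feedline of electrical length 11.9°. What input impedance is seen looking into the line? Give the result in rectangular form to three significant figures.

Z_in ≈ 123 − j95.4 Ω

tan(βl) = tan(11.9°) = 0.211
Z_in = Z_0·(Z_L + jZ_0·tanβl)/(Z_0 + jZ_L·tanβl)
     = 50·(205 + j10.5)/(50 + j43.2)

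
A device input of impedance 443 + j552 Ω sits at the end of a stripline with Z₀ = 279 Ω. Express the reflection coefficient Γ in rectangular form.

Γ ≈ 0.512 + j0.373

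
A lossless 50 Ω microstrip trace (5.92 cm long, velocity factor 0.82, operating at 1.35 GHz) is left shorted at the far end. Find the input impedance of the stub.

Z_in ≈ −j98.3 Ω

λ = v/f = 0.82·c / 1.35 GHz = 0.182 m
βl = 2π·l/λ = 2π × 0.325 = 117°
tan(βl) = -1.97
For a shorted stub, Z_in = jZ_0·tan(βl)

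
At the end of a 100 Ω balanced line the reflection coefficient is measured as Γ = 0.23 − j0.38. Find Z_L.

Z_L = Z_0·(1 + Γ)/(1 − Γ) = 100·(1.23 − j0.38)/(0.77 + j0.38)

Z_L ≈ 109 − j103 Ω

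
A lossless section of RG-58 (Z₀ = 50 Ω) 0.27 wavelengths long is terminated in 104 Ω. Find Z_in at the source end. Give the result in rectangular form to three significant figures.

βl = 2π × 0.27 = 97.2°
tan(βl) = tan(97.2°) = -7.92
Z_in = Z_0·(Z_L + jZ_0·tanβl)/(Z_0 + jZ_L·tanβl)
     = 50·(104 − j396)/(50 − j823)

Z_in ≈ 24.3 + j4.84 Ω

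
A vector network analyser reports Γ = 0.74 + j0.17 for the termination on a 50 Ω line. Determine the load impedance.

Z_L = Z_0·(1 + Γ)/(1 − Γ) = 50·(1.74 + j0.17)/(0.26 − j0.17)

Z_L ≈ 219 + j176 Ω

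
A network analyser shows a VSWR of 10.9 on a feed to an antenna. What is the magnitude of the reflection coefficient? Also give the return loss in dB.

|Γ| ≈ 0.832; return loss ≈ 1.6 dB

|Γ| = (S − 1)/(S + 1) = (10.9 − 1)/(10.9 + 1) = 9.9/11.9
RL = −20·log₁₀|Γ| = −20·log₁₀(0.832)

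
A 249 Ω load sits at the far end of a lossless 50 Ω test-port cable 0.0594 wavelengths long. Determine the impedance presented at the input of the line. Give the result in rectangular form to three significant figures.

Z_in ≈ 59.8 − j97 Ω

βl = 2π × 0.0594 = 21.4°
tan(βl) = tan(21.4°) = 0.392
Z_in = Z_0·(Z_L + jZ_0·tanβl)/(Z_0 + jZ_L·tanβl)
     = 50·(249 + j19.6)/(50 + j97.5)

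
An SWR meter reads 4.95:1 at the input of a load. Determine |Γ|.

|Γ| ≈ 0.664

|Γ| = (S − 1)/(S + 1) = (4.95 − 1)/(4.95 + 1) = 3.95/5.95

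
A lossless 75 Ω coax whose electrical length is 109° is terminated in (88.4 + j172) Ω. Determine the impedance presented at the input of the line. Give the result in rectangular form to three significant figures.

Z_in ≈ 11.8 − j0.687 Ω

tan(βl) = tan(109°) = -2.9
Z_in = Z_0·(Z_L + jZ_0·tanβl)/(Z_0 + jZ_L·tanβl)
     = 75·(88.4 − j45.8)/(575 − j257)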